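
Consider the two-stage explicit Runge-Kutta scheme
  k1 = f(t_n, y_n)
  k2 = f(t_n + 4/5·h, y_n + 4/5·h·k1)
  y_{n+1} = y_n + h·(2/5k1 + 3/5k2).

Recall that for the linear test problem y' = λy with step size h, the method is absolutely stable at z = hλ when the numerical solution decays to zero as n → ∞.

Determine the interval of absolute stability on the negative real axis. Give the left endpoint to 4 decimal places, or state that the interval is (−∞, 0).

Test eqn y'=λy, z=hλ:
  k1=λy_n ⇒ h·k1=z·y_n;  k2=λ(1+4/5z)y_n ⇒ h·k2=z(1+4/5z)y_n
  y_{n+1}/y_n = 1 + 2/5z + 3/5z(1+4/5z) = 1 + z + 12/25z²
  so R(z) = 1 + z + 12/25z².

Need |R(x)|<1, x<0.
x=-1.5: |R|=0.5800
R=1: x+12/25x²=0 ⇒ x=−25/12=-2.0833; min R=1−1/(4·12/25)=0.4792>−1
Confirm numerically:
  x=-2.056: |R|=0.97303 <1
  x=-2.037: |R|=0.95470 <1
  x=-1.710: |R|=0.69357 <1
  x=-1.490: |R|=0.57565 <1
  x=-2.409: |R|=1.37657 >1
  x=-2.188: |R|=1.10993 >1
So |R|<1 on (-2.0833, 0).

(-2.0833, 0).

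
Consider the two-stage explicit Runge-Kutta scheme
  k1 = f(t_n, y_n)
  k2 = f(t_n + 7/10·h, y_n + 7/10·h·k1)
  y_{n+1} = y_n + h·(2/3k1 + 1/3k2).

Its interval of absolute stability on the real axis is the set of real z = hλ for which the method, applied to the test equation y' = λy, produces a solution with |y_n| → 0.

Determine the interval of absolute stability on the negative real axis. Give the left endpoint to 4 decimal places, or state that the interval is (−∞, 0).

With y'=λy (z=hλ):
  k1=λy_n ⇒ h·k1=z·y_n;  k2=λ(1+7/10z)y_n ⇒ h·k2=z(1+7/10z)y_n
  y_{n+1}/y_n = 1 + 2/3z + 1/3z(1+7/10z) = 1 + z + 7/30z²
  ⇒ R(z) = 1 + z + 7/30z².

Need |R(x)|<1, x<0.
x=-1.35: |R|=0.0752
R=1: x+7/30x²=0 ⇒ x=−30/7=-4.2857; min R=1−1/(4·7/30)=-0.0714>−1
Confirm numerically:
  x=-3.964: |R|=0.70244 <1
  x=-3.162: |R|=0.17092 <1
  x=-2.873: |R|=0.05296 <1
  x=-4.852: |R|=1.64111 >1
  x=-4.443: |R|=1.16306 >1
Interval (-4.2857, 0).

z∈(-4.2857,0).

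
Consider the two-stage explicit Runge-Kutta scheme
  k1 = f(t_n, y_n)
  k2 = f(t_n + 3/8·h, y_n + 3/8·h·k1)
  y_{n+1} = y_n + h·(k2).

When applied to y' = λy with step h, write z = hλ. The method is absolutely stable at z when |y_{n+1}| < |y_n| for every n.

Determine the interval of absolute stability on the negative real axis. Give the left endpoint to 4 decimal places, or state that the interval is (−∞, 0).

(-2.6667, 0).

Test eqn y'=λy, z=hλ:
  k1=λy_n ⇒ h·k1=z·y_n;  k2=λ(1+3/8z)y_n ⇒ h·k2=z(1+3/8z)y_n
  y_{n+1}/y_n = 1 + z(1+3/8z) = 1 + z + 3/8z²
  Hence R(z) = 1 + z + 3/8z².

Boundary: |R(x)|=1, x<0.
x=-0.34: |R|=0.7033
R=1: x+3/8x²=0 ⇒ x=−8/3=-2.6667; min R=1−1/(4·3/8)=0.3333>−1
Confirm numerically:
  x=-2.264: |R|=0.65814 <1
  x=-2.052: |R|=0.52701 <1
  x=-2.042: |R|=0.52166 <1
  x=-1.559: |R|=0.35243 <1
  x=-3.100: |R|=1.50375 >1
  x=-2.692: |R|=1.02557 >1
So |R|<1 on (-2.6667, 0).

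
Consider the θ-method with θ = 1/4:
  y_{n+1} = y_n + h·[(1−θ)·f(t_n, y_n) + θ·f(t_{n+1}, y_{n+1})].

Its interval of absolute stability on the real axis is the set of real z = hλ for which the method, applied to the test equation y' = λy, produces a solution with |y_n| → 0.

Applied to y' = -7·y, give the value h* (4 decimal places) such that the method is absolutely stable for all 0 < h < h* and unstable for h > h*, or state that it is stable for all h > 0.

With y'=λy (z=hλ):
  y_{n+1} = y_n + z·[3/4·y_n + 1/4·y_{n+1}] ⇒ (1 − 1/4z)y_{n+1} = (1 + 3/4z)y_n
  ⇒ R(z) = (1 + 3/4z)/(1 − 1/4z).

Find x<0 with |R(x)|<1.
x=-0.75: |R|=0.3684
R=−1: 1+3/4x = −1+1/4x ⇒ -1/2x=2 ⇒ x=2/(-1/2)=-4.0000
Confirm numerically:
  x=-2.283: |R|=0.45345 <1
  x=-2.227: |R|=0.43054 <1
  x=-2.166: |R|=0.40512 <1
  x=-2.084: |R|=0.37015 <1
  x=-4.541: |R|=1.12668 >1
  x=-4.250: |R|=1.06061 >1
Interval (-4.0000, 0).

(-4.0000,0); λ=-7 ⇒ h* = (4)/7 = 0.5714.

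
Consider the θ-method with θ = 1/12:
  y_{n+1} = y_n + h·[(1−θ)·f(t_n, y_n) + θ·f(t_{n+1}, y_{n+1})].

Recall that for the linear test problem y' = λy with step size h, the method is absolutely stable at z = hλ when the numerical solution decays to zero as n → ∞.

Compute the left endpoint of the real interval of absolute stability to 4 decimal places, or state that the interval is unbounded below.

z* = -2.4000.

Set f=λy, z=hλ:
  y_{n+1} = y_n + z·[11/12·y_n + 1/12·y_{n+1}] ⇒ (1 − 1/12z)y_{n+1} = (1 + 11/12z)y_n
  Hence R(z) = (1 + 11/12z)/(1 − 1/12z).

Boundary: |R(x)|=1, x<0.
x=-1.08: |R|=0.0092
R=−1: 1+11/12x = −1+1/12x ⇒ -5/6x=2 ⇒ x=2/(-5/6)=-2.4000
Confirm numerically:
  x=-1.716: |R|=0.50131 <1
  x=-1.641: |R|=0.44359 <1
  x=-1.381: |R|=0.23847 <1
  x=-1.263: |R|=0.14273 <1
  x=-2.888: |R|=1.32778 >1
  x=-2.878: |R|=1.32128 >1
  x=-2.611: |R|=1.14441 >1
Interval (-2.4000, 0).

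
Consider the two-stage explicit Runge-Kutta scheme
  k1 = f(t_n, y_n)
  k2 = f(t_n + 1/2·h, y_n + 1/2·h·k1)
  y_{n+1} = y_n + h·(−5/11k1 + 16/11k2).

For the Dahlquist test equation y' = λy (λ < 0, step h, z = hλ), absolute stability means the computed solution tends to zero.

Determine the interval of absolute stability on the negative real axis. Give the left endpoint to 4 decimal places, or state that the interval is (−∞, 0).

(-1.3750, 0).

On y'=λy, z=hλ:
  k1=λy_n ⇒ h·k1=z·y_n;  k2=λ(1+1/2z)y_n ⇒ h·k2=z(1+1/2z)y_n
  y_{n+1}/y_n = 1 − 5/11z + 16/11z(1+1/2z) = 1 + z + 8/11z²
  Hence R(z) = 1 + z + 8/11z².

Boundary: |R(x)|=1, x<0.
x=-1.5: |R|=1.1364
R=1: x+8/11x²=0 ⇒ x=−11/8=-1.3750; min R=1−1/(4·8/11)=0.6562>−1
Confirm numerically:
  x=-1.270: |R|=0.90302 <1
  x=-1.058: |R|=0.75608 <1
  x=-1.000: |R|=0.72727 <1
  x=-1.868: |R|=1.66976 >1
  x=-1.689: |R|=1.38571 >1
  x=-1.588: |R|=1.24600 >1
Stable set (-1.3750, 0).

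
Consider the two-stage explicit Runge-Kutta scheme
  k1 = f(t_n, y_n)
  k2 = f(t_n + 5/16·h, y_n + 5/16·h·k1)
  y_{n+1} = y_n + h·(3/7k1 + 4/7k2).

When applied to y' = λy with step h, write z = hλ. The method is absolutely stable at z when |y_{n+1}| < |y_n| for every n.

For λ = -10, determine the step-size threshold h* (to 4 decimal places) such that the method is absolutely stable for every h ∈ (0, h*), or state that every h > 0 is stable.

With y'=λy (z=hλ):
  k1=λy_n ⇒ h·k1=z·y_n;  k2=λ(1+5/16z)y_n ⇒ h·k2=z(1+5/16z)y_n
  y_{n+1}/y_n = 1 + 3/7z + 4/7z(1+5/16z) = 1 + z + 5/28z²
  so R(z) = 1 + z + 5/28z².

Need |R(x)|<1, x<0.
x=-0.6: |R|=0.4643
R=1: x+5/28x²=0 ⇒ x=−28/5=-5.6000; min R=1−1/(4·5/28)=-0.4000>−1
Confirm numerically:
  x=-5.460: |R|=0.86350 <1
  x=-4.861: |R|=0.35852 <1
  x=-3.265: |R|=0.36139 <1
  x=-2.509: |R|=0.38488 <1
  x=-6.045: |R|=1.48036 >1
  x=-5.807: |R|=1.21465 >1
  x=-5.671: |R|=1.07190 >1
So |R|<1 on (-5.6000, 0).

(-5.6000,0); λ=-10 ⇒ h* = (28/5)/10 = 0.5600.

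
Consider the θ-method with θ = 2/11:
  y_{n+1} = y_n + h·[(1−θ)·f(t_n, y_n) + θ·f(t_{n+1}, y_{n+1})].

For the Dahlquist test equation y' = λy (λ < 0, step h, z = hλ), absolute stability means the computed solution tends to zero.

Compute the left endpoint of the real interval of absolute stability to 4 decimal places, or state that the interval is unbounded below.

On y'=λy, z=hλ:
  y_{n+1} = y_n + z·[9/11·y_n + 2/11·y_{n+1}] ⇒ (1 − 2/11z)y_{n+1} = (1 + 9/11z)y_n
  R(z) = (1 + 9/11z)/(1 − 2/11z).

Need |R(x)|<1, x<0.
x=-0.86: |R|=0.2563
R=−1: 1+9/11x = −1+2/11x ⇒ -7/11x=2 ⇒ x=2/(-7/11)=-3.1429
Confirm numerically:
  x=-2.560: |R|=0.74690 <1
  x=-1.709: |R|=0.30386 <1
  x=-1.637: |R|=0.26152 <1
  x=-3.496: |R|=1.13739 >1
  x=-3.302: |R|=1.06328 >1
So |R|<1 on (-3.1429, 0).

z* = -3.1429.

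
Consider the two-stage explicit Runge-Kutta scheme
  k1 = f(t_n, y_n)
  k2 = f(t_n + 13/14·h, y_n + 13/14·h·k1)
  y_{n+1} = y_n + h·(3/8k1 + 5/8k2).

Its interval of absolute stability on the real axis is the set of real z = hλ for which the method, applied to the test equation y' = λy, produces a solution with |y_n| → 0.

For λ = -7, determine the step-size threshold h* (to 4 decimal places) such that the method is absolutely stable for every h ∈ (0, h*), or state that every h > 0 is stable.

(-1.7231,0); λ=-7 ⇒ h* = (112/65)/7 = 0.2462.

On y'=λy, z=hλ:
  k1=λy_n ⇒ h·k1=z·y_n;  k2=λ(1+13/14z)y_n ⇒ h·k2=z(1+13/14z)y_n
  y_{n+1}/y_n = 1 + 3/8z + 5/8z(1+13/14z) = 1 + z + 65/112z²
  ⇒ R(z) = 1 + z + 65/112z².

Solve |R(x)|<1 on ℝ⁻.
x=-0.92: |R|=0.5712
R=1: x+65/112x²=0 ⇒ x=−112/65=-1.7231; min R=1−1/(4·65/112)=0.5692>−1
Confirm numerically:
  x=-1.205: |R|=0.63769 <1
  x=-0.860: |R|=0.56923 <1
  x=-0.764: |R|=0.57475 <1
  x=-2.153: |R|=1.53719 >1
  x=-1.852: |R|=1.13857 >1
Stable set (-1.7231, 0).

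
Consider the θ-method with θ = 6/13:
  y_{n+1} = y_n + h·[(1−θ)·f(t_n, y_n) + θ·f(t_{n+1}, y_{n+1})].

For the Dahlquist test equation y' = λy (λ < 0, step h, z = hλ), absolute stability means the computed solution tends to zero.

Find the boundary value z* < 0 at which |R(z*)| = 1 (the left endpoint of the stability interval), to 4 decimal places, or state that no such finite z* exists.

On y'=λy, z=hλ:
  y_{n+1} = y_n + z·[7/13·y_n + 6/13·y_{n+1}] ⇒ (1 − 6/13z)y_{n+1} = (1 + 7/13z)y_n
  so R(z) = (1 + 7/13z)/(1 − 6/13z).

Boundary: |R(x)|=1, x<0.
x=-1.53: |R|=0.1032
R=−1: 1+7/13x = −1+6/13x ⇒ -1/13x=2 ⇒ x=2/(-1/13)=-26.0000
Confirm numerically:
  x=-23.726: |R|=0.98536 <1
  x=-22.449: |R|=0.97596 <1
  x=-20.013: |R|=0.95501 <1
  x=-18.356: |R|=0.93792 <1
  x=-26.455: |R|=1.00265 >1
  x=-26.263: |R|=1.00154 >1
  x=-26.091: |R|=1.00054 >1
So |R|<1 on (-26.0000, 0).

z* = -26.0000.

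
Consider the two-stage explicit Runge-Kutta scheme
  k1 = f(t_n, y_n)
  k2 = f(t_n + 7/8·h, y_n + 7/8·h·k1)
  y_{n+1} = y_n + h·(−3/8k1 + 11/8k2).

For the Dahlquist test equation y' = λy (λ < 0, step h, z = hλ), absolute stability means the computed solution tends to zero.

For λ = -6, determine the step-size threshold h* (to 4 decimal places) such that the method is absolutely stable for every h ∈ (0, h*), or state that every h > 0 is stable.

(-0.8312,0); λ=-6 ⇒ h* = (64/77)/6 = 0.1385.

With y'=λy (z=hλ):
  k1=λy_n ⇒ h·k1=z·y_n;  k2=λ(1+7/8z)y_n ⇒ h·k2=z(1+7/8z)y_n
  y_{n+1}/y_n = 1 − 3/8z + 11/8z(1+7/8z) = 1 + z + 77/64z²
  R(z) = 1 + z + 77/64z².

Need |R(x)|<1, x<0.
x=-1.26: |R|=1.6501
R=1: x+77/64x²=0 ⇒ x=−64/77=-0.8312; min R=1−1/(4·77/64)=0.7922>−1
Confirm numerically:
  x=-0.652: |R|=0.85945 <1
  x=-0.535: |R|=0.80936 <1
  x=-0.435: |R|=0.79266 <1
  x=-1.189: |R|=1.51188 >1
  x=-1.187: |R|=1.50817 >1
Stable set (-0.8312, 0).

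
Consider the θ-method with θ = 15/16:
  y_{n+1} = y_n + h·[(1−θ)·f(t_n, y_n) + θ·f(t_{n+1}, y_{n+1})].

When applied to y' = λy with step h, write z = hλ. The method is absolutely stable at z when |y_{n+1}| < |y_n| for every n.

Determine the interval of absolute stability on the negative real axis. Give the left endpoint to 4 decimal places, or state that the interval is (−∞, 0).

(−∞, 0) — no finite endpoint.

Test eqn y'=λy, z=hλ:
  y_{n+1} = y_n + z·[1/16·y_n + 15/16·y_{n+1}] ⇒ (1 − 15/16z)y_{n+1} = (1 + 1/16z)y_n
  R(z) = (1 + 1/16z)/(1 − 15/16z).

Need |R(x)|<1, x<0.
x=-0.7: |R|=0.5774
x=-2: |R|=0.3043
x=-10: |R|=0.0361
x=-100: |R|=0.0554
θ=15/16≥1/2 ⇒ |1+1/16x|<|1−15/16x| ∀x<0 ⇒ unbounded interval.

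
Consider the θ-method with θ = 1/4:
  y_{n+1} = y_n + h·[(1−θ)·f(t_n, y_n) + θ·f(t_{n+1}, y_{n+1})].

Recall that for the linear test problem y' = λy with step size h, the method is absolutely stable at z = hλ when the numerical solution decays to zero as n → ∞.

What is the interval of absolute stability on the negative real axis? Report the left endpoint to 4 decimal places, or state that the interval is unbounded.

(-4.0000, 0).

Test eqn y'=λy, z=hλ:
  y_{n+1} = y_n + z·[3/4·y_n + 1/4·y_{n+1}] ⇒ (1 − 1/4z)y_{n+1} = (1 + 3/4z)y_n
  R(z) = (1 + 3/4z)/(1 − 1/4z).

Boundary: |R(x)|=1, x<0.
x=-1.22: |R|=0.0651
R=−1: 1+3/4x = −1+1/4x ⇒ -1/2x=2 ⇒ x=2/(-1/2)=-4.0000
Confirm numerically:
  x=-3.687: |R|=0.91856 <1
  x=-2.427: |R|=0.51050 <1
  x=-2.281: |R|=0.45263 <1
  x=-1.888: |R|=0.28261 <1
  x=-4.346: |R|=1.08291 >1
  x=-4.288: |R|=1.06950 >1
  x=-4.094: |R|=1.02323 >1
So |R|<1 on (-4.0000, 0).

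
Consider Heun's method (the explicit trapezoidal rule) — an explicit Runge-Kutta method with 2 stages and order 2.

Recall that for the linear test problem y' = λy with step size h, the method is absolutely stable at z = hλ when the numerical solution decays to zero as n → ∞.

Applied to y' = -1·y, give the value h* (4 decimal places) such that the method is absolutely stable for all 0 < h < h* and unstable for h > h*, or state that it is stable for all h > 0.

(-2.0000,0); λ=-1 ⇒ h* = 2.0000.

On y'=λy, z=hλ:
  order 2, 2-stage ⇒ R(z)=1+z+z^2/2
  (e.g. R(-0.56)=0.59680, |R|=0.59680)

Boundary: |R(x)|=1, x<0.
x=-0.56: |R|=0.5968
|R(-1.46)|=0.6058 |R(-0.92)|=0.5032 |R(-0.69)|=0.5481
Bisect:
  x_lo=-2.3871 |R|=1.4620  x_hi=-0.0566 |R|=0.9450
  mid=-1.22183 |R|=0.52460 →hi
  mid=-1.80445 |R|=0.82357 →hi
  mid=-2.09577 |R|=1.10035 →lo
  mid=-1.95011 |R|=0.95135 →hi
  mid=-2.02294 |R|=1.02320 →lo
  mid=-1.98652 |R|=0.98661 →hi
  mid=-2.00473 |R|=1.00474 →lo
  mid=-1.99563 |R|=0.99564 →hi
  ...
  [-2.00004,-1.99989] ⇒ x*=-2.0000
Stable set (-2.0000, 0).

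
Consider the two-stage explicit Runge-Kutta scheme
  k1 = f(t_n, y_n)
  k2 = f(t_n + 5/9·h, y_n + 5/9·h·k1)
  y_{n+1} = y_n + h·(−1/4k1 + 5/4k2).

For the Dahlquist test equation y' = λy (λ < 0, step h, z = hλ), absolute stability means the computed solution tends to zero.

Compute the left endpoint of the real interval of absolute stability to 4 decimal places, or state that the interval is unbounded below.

z* = -1.4400.

Set f=λy, z=hλ:
  k1=λy_n ⇒ h·k1=z·y_n;  k2=λ(1+5/9z)y_n ⇒ h·k2=z(1+5/9z)y_n
  y_{n+1}/y_n = 1 − 1/4z + 5/4z(1+5/9z) = 1 + z + 25/36z²
  Hence R(z) = 1 + z + 25/36z².

Find x<0 with |R(x)|<1.
x=-1.51: |R|=1.0734
R=1: x+25/36x²=0 ⇒ x=−36/25=-1.4400; min R=1−1/(4·25/36)=0.6400>−1
Confirm numerically:
  x=-1.410: |R|=0.97062 <1
  x=-1.357: |R|=0.92178 <1
  x=-1.218: |R|=0.81222 <1
  x=-0.797: |R|=0.64412 <1
  x=-1.771: |R|=1.40708 >1
  x=-1.594: |R|=1.17047 >1
So |R|<1 on (-1.4400, 0).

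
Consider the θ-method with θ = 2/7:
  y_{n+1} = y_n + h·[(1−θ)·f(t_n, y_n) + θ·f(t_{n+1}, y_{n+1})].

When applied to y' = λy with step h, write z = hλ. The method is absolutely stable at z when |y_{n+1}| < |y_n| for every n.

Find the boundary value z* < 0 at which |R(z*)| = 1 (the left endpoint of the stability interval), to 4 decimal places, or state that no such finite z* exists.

On y'=λy, z=hλ:
  y_{n+1} = y_n + z·[5/7·y_n + 2/7·y_{n+1}] ⇒ (1 − 2/7z)y_{n+1} = (1 + 5/7z)y_n
  so R(z) = (1 + 5/7z)/(1 − 2/7z).

Need |R(x)|<1, x<0.
x=-1.33: |R|=0.0362
R=−1: 1+5/7x = −1+2/7x ⇒ -3/7x=2 ⇒ x=2/(-3/7)=-4.6667
Confirm numerically:
  x=-4.488: |R|=0.96645 <1
  x=-4.097: |R|=0.88752 <1
  x=-3.292: |R|=0.69641 <1
  x=-2.366: |R|=0.41169 <1
  x=-4.902: |R|=1.04201 >1
  x=-4.830: |R|=1.02941 >1
  x=-4.740: |R|=1.01335 >1
So |R|<1 on (-4.6667, 0).

left endpoint -4.6667.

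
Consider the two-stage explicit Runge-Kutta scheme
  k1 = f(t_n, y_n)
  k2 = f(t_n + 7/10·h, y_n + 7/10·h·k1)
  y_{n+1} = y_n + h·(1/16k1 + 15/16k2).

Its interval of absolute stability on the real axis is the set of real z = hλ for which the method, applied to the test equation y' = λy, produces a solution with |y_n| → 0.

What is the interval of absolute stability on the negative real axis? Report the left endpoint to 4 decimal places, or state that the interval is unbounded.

On y'=λy, z=hλ:
  k1=λy_n ⇒ h·k1=z·y_n;  k2=λ(1+7/10z)y_n ⇒ h·k2=z(1+7/10z)y_n
  y_{n+1}/y_n = 1 + 1/16z + 15/16z(1+7/10z) = 1 + z + 21/32z²
  Hence R(z) = 1 + z + 21/32z².

Boundary: |R(x)|=1, x<0.
x=-1.53: |R|=1.0062
R=1: x+21/32x²=0 ⇒ x=−32/21=-1.5238; min R=1−1/(4·21/32)=0.6190>−1
Confirm numerically:
  x=-1.332: |R|=0.83233 <1
  x=-1.212: |R|=0.75199 <1
  x=-0.997: |R|=0.65532 <1
  x=-0.911: |R|=0.63364 <1
  x=-1.891: |R|=1.45567 >1
  x=-1.813: |R|=1.34407 >1
  x=-1.725: |R|=1.22775 >1
Interval (-1.5238, 0).

z∈(-1.5238,0).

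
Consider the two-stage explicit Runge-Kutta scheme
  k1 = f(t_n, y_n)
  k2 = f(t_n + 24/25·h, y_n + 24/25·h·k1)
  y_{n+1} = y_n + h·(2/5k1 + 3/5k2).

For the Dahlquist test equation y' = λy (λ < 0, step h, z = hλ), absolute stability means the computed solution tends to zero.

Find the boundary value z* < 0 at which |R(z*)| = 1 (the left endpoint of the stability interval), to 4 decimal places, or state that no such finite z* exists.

On y'=λy, z=hλ:
  k1=λy_n ⇒ h·k1=z·y_n;  k2=λ(1+24/25z)y_n ⇒ h·k2=z(1+24/25z)y_n
  y_{n+1}/y_n = 1 + 2/5z + 3/5z(1+24/25z) = 1 + z + 72/125z²
  ⇒ R(z) = 1 + z + 72/125z².

Find x<0 with |R(x)|<1.
x=-0.42: |R|=0.6816
R=1: x+72/125x²=0 ⇒ x=−125/72=-1.7361; min R=1−1/(4·72/125)=0.5660>−1
Confirm numerically:
  x=-1.202: |R|=0.63021 <1
  x=-0.732: |R|=0.57663 <1
  x=-2.150: |R|=1.51256 >1
  x=-1.861: |R|=1.13387 >1
So |R|<1 on (-1.7361, 0).

z* = -1.7361.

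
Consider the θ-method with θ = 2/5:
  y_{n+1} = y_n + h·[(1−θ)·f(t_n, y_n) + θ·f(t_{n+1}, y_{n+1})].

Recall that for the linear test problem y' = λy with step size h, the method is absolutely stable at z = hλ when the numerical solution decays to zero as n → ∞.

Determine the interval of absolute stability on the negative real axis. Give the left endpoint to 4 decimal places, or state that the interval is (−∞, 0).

Test eqn y'=λy, z=hλ:
  y_{n+1} = y_n + z·[3/5·y_n + 2/5·y_{n+1}] ⇒ (1 − 2/5z)y_{n+1} = (1 + 3/5z)y_n
  so R(z) = (1 + 3/5z)/(1 − 2/5z).

Need |R(x)|<1, x<0.
x=-0.49: |R|=0.5903
R=−1: 1+3/5x = −1+2/5x ⇒ -1/5x=2 ⇒ x=2/(-1/5)=-10.0000
Confirm numerically:
  x=-8.309: |R|=0.92178 <1
  x=-5.493: |R|=0.71807 <1
  x=-4.002: |R|=0.53876 <1
  x=-10.404: |R|=1.01565 >1
  x=-10.224: |R|=1.00880 >1
  x=-10.188: |R|=1.00741 >1
Stable set (-10.0000, 0).

z∈(-10.0000,0).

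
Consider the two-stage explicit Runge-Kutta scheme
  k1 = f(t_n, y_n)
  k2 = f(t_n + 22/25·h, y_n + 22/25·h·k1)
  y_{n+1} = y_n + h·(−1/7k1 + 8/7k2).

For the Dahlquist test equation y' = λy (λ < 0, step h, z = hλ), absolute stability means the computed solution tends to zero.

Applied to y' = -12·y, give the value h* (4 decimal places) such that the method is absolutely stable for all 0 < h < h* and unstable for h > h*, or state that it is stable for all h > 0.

(-0.9943,0); λ=-12 ⇒ h* = (175/176)/12 = 0.0829.

On y'=λy, z=hλ:
  k1=λy_n ⇒ h·k1=z·y_n;  k2=λ(1+22/25z)y_n ⇒ h·k2=z(1+22/25z)y_n
  y_{n+1}/y_n = 1 − 1/7z + 8/7z(1+22/25z) = 1 + z + 176/175z²
  Hence R(z) = 1 + z + 176/175z².

Solve |R(x)|<1 on ℝ⁻.
x=-1.67: |R|=2.1348
R=1: x+176/175x²=0 ⇒ x=−175/176=-0.9943; min R=1−1/(4·176/175)=0.7514>−1
Confirm numerically:
  x=-0.744: |R|=0.81270 <1
  x=-0.459: |R|=0.75288 <1
  x=-0.457: |R|=0.75304 <1
  x=-0.451: |R|=0.75356 <1
  x=-1.281: |R|=1.36934 >1
  x=-1.033: |R|=1.04019 >1
Interval (-0.9943, 0).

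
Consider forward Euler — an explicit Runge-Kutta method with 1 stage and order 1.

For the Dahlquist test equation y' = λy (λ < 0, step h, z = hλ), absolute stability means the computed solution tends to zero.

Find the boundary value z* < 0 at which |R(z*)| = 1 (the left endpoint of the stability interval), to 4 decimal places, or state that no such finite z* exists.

z* = -2.0000.

With y'=λy (z=hλ):
  order 1, 1-stage ⇒ R(z)=1+z
  (e.g. R(-0.34)=0.66000, |R|=0.66000)

Need |R(x)|<1, x<0.
x=-0.34: |R|=0.6600
|R(-1.92)|=0.9200 |R(-1.58)|=0.5800 |R(-1.21)|=0.2100
Bisect:
  x_lo=-2.8109 |R|=1.8109  x_hi=-0.2122 |R|=0.7878
  mid=-1.51156 |R|=0.51156 →hi
  mid=-2.16123 |R|=1.16123 →lo
  mid=-1.83639 |R|=0.83639 →hi
  mid=-1.99881 |R|=0.99881 →hi
  mid=-2.08002 |R|=1.08002 →lo
  mid=-2.03942 |R|=1.03942 →lo
  mid=-2.01911 |R|=1.01911 →lo
  ...
  [-2.00008,-1.99992] ⇒ x*=-2.0000
Interval (-2.0000, 0).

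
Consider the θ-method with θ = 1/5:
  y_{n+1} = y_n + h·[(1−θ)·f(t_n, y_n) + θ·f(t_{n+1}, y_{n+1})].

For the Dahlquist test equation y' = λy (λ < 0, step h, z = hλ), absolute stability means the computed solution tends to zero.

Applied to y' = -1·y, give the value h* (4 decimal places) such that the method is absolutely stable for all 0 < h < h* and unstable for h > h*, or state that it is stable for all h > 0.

(-3.3333,0); λ=-1 ⇒ h* = (10/3)/1 = 3.3333.

Set f=λy, z=hλ:
  y_{n+1} = y_n + z·[4/5·y_n + 1/5·y_{n+1}] ⇒ (1 − 1/5z)y_{n+1} = (1 + 4/5z)y_n
  so R(z) = (1 + 4/5z)/(1 − 1/5z).

Need |R(x)|<1, x<0.
x=-0.56: |R|=0.4964
R=−1: 1+4/5x = −1+1/5x ⇒ -3/5x=2 ⇒ x=2/(-3/5)=-3.3333
Confirm numerically:
  x=-2.946: |R|=0.85376 <1
  x=-2.230: |R|=0.54219 <1
  x=-1.506: |R|=0.15739 <1
  x=-3.747: |R|=1.14188 >1
  x=-3.628: |R|=1.10246 >1
Stable set (-3.3333, 0).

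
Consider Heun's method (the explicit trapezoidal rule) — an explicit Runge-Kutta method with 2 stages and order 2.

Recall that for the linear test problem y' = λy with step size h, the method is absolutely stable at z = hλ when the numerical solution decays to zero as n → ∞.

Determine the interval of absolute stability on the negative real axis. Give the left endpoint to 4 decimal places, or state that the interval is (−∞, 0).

With y'=λy (z=hλ):
  order 2, 2-stage ⇒ R(z)=1+z+z^2/2
  (e.g. R(-0.52)=0.61520, |R|=0.61520)

Need |R(x)|<1, x<0.
x=-0.52: |R|=0.6152
|R(-1.93)|=0.9325 |R(-0.91)|=0.5041 |R(-0.7)|=0.5450
Bisect:
  x_lo=-2.7290 |R|=1.9947  x_hi=-0.3943 |R|=0.6834
  mid=-1.56164 |R|=0.65772 →hi
  mid=-2.14532 |R|=1.15587 →lo
  mid=-1.85348 |R|=0.86421 →hi
  mid=-1.99940 |R|=0.99940 →hi
  mid=-2.07236 |R|=1.07497 →lo
  mid=-2.03588 |R|=1.03652 →lo
  mid=-2.01764 |R|=1.01779 →lo
  mid=-2.00852 |R|=1.00855 →lo
  mid=-2.00396 |R|=1.00397 →lo
  mid=-2.00168 |R|=1.00168 →lo
  ...
  [-2.00011,-1.99997] ⇒ x*=-2.0000
So |R|<1 on (-2.0000, 0).

(-2.0000, 0).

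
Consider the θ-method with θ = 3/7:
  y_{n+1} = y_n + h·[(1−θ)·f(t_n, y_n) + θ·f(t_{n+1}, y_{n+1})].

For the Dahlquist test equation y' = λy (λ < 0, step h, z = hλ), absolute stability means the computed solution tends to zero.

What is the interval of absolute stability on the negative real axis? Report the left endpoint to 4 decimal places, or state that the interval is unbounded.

On y'=λy, z=hλ:
  y_{n+1} = y_n + z·[4/7·y_n + 3/7·y_{n+1}] ⇒ (1 − 3/7z)y_{n+1} = (1 + 4/7z)y_n
  R(z) = (1 + 4/7z)/(1 − 3/7z).

Find x<0 with |R(x)|<1.
x=-0.96: |R|=0.3198
R=−1: 1+4/7x = −1+3/7x ⇒ -1/7x=2 ⇒ x=2/(-1/7)=-14.0000
Confirm numerically:
  x=-13.558: |R|=0.99073 <1
  x=-13.381: |R|=0.98687 <1
  x=-11.947: |R|=0.95208 <1
  x=-14.450: |R|=1.00894 >1
  x=-14.234: |R|=1.00471 >1
Stable set (-14.0000, 0).

z∈(-14.0000,0).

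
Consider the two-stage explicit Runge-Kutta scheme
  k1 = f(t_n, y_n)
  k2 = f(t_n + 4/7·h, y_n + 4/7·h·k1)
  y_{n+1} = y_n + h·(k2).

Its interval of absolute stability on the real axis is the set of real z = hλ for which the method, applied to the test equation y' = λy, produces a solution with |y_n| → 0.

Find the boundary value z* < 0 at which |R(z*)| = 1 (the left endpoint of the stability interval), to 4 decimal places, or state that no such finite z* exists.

left endpoint -1.7500.

On y'=λy, z=hλ:
  k1=λy_n ⇒ h·k1=z·y_n;  k2=λ(1+4/7z)y_n ⇒ h·k2=z(1+4/7z)y_n
  y_{n+1}/y_n = 1 + z(1+4/7z) = 1 + z + 4/7z²
  Hence R(z) = 1 + z + 4/7z².

Boundary: |R(x)|=1, x<0.
x=-1.72: |R|=0.9705
R=1: x+4/7x²=0 ⇒ x=−7/4=-1.7500; min R=1−1/(4·4/7)=0.5625>−1
Confirm numerically:
  x=-1.635: |R|=0.89256 <1
  x=-1.491: |R|=0.77933 <1
  x=-1.432: |R|=0.73979 <1
  x=-1.040: |R|=0.57806 <1
  x=-2.231: |R|=1.61321 >1
  x=-1.799: |R|=1.05037 >1
So |R|<1 on (-1.7500, 0).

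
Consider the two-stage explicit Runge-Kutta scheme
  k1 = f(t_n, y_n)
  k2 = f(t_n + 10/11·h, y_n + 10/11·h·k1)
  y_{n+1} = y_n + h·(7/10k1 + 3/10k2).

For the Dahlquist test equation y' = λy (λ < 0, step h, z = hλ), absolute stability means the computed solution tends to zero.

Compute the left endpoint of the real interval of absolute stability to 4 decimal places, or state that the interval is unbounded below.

Set f=λy, z=hλ:
  k1=λy_n ⇒ h·k1=z·y_n;  k2=λ(1+10/11z)y_n ⇒ h·k2=z(1+10/11z)y_n
  y_{n+1}/y_n = 1 + 7/10z + 3/10z(1+10/11z) = 1 + z + 3/11z²
  ⇒ R(z) = 1 + z + 3/11z².

Boundary: |R(x)|=1, x<0.
x=-0.33: |R|=0.6997
R=1: x+3/11x²=0 ⇒ x=−11/3=-3.6667; min R=1−1/(4·3/11)=0.0833>−1
Confirm numerically:
  x=-3.604: |R|=0.93840 <1
  x=-2.029: |R|=0.09377 <1
  x=-1.919: |R|=0.08533 <1
  x=-1.678: |R|=0.08991 <1
  x=-4.247: |R|=1.67218 >1
  x=-3.912: |R|=1.26175 >1
Interval (-3.6667, 0).

left endpoint -3.6667.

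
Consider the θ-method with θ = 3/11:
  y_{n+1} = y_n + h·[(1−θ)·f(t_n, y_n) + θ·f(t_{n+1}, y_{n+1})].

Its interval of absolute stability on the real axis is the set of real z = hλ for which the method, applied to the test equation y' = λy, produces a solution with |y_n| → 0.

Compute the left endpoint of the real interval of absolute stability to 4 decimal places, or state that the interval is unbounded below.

z* = -4.4000.

Set f=λy, z=hλ:
  y_{n+1} = y_n + z·[8/11·y_n + 3/11·y_{n+1}] ⇒ (1 − 3/11z)y_{n+1} = (1 + 8/11z)y_n
  R(z) = (1 + 8/11z)/(1 − 3/11z).

Solve |R(x)|<1 on ℝ⁻.
x=-1.18: |R|=0.1073
R=−1: 1+8/11x = −1+3/11x ⇒ -5/11x=2 ⇒ x=2/(-5/11)=-4.4000
Confirm numerically:
  x=-2.638: |R|=0.53421 <1
  x=-1.885: |R|=0.24497 <1
  x=-1.850: |R|=0.22961 <1
  x=-4.981: |R|=1.11198 >1
  x=-4.629: |R|=1.04601 >1
So |R|<1 on (-4.4000, 0).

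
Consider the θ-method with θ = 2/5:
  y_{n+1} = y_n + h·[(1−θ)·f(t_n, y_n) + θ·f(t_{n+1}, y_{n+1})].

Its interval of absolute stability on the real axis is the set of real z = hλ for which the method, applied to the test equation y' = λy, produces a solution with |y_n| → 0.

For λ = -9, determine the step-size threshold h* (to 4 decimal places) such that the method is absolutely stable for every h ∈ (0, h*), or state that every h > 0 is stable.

On y'=λy, z=hλ:
  y_{n+1} = y_n + z·[3/5·y_n + 2/5·y_{n+1}] ⇒ (1 − 2/5z)y_{n+1} = (1 + 3/5z)y_n
  Hence R(z) = (1 + 3/5z)/(1 − 2/5z).

Solve |R(x)|<1 on ℝ⁻.
x=-0.51: |R|=0.5764
R=−1: 1+3/5x = −1+2/5x ⇒ -1/5x=2 ⇒ x=2/(-1/5)=-10.0000
Confirm numerically:
  x=-8.099: |R|=0.91032 <1
  x=-6.048: |R|=0.76883 <1
  x=-5.425: |R|=0.71136 <1
  x=-5.232: |R|=0.69167 <1
  x=-10.352: |R|=1.01369 >1
  x=-10.275: |R|=1.01076 >1
  x=-10.125: |R|=1.00495 >1
Stable set (-10.0000, 0).

(-10.0000,0); λ=-9 ⇒ h* = (10)/9 = 1.1111.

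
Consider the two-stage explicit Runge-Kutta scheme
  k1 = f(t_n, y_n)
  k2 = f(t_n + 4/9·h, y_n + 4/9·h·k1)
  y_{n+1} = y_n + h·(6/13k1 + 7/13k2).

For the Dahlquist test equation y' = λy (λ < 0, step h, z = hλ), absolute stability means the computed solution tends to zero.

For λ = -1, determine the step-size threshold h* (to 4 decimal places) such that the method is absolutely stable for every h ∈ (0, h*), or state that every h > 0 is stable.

Test eqn y'=λy, z=hλ:
  k1=λy_n ⇒ h·k1=z·y_n;  k2=λ(1+4/9z)y_n ⇒ h·k2=z(1+4/9z)y_n
  y_{n+1}/y_n = 1 + 6/13z + 7/13z(1+4/9z) = 1 + z + 28/117z²
  R(z) = 1 + z + 28/117z².

Find x<0 with |R(x)|<1.
x=-0.42: |R|=0.6222
R=1: x+28/117x²=0 ⇒ x=−117/28=-4.1786; min R=1−1/(4·28/117)=-0.0446>−1
Confirm numerically:
  x=-3.191: |R|=0.24583 <1
  x=-2.856: |R|=0.09604 <1
  x=-2.805: |R|=0.07795 <1
  x=-2.240: |R|=0.03921 <1
  x=-4.735: |R|=1.63052 >1
  x=-4.705: |R|=1.59275 >1
Stable set (-4.1786, 0).

(-4.1786,0); λ=-1 ⇒ h* = (117/28)/1 = 4.1786.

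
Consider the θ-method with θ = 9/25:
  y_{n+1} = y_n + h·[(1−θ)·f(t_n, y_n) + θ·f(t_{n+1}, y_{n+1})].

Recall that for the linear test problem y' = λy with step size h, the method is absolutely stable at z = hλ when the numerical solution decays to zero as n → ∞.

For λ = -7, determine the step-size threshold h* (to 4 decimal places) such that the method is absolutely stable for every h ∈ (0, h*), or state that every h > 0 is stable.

On y'=λy, z=hλ:
  y_{n+1} = y_n + z·[16/25·y_n + 9/25·y_{n+1}] ⇒ (1 − 9/25z)y_{n+1} = (1 + 16/25z)y_n
  R(z) = (1 + 16/25z)/(1 − 9/25z).

Boundary: |R(x)|=1, x<0.
x=-1.79: |R|=0.0885
R=−1: 1+16/25x = −1+9/25x ⇒ -7/25x=2 ⇒ x=2/(-7/25)=-7.1429
Confirm numerically:
  x=-5.022: |R|=0.78851 <1
  x=-3.535: |R|=0.55549 <1
  x=-2.949: |R|=0.43041 <1
  x=-7.562: |R|=1.03153 >1
  x=-7.210: |R|=1.00523 >1
Stable set (-7.1429, 0).

(-7.1429,0); λ=-7 ⇒ h* = (50/7)/7 = 1.0204.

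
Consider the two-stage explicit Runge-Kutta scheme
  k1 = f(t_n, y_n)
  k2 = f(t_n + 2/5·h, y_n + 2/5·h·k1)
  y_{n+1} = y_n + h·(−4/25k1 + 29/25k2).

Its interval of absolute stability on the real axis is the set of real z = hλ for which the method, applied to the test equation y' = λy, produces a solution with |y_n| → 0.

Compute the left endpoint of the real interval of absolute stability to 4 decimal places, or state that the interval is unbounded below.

z* = -2.1552.

Set f=λy, z=hλ:
  k1=λy_n ⇒ h·k1=z·y_n;  k2=λ(1+2/5z)y_n ⇒ h·k2=z(1+2/5z)y_n
  y_{n+1}/y_n = 1 − 4/25z + 29/25z(1+2/5z) = 1 + z + 58/125z²
  ⇒ R(z) = 1 + z + 58/125z².

Need |R(x)|<1, x<0.
x=-0.74: |R|=0.5141
R=1: x+58/125x²=0 ⇒ x=−125/58=-2.1552; min R=1−1/(4·58/125)=0.4612>−1
Confirm numerically:
  x=-1.128: |R|=0.46239 <1
  x=-0.879: |R|=0.47951 <1
  x=-0.869: |R|=0.48139 <1
  x=-2.519: |R|=1.42525 >1
  x=-2.435: |R|=1.31616 >1
  x=-2.401: |R|=1.27387 >1
Stable set (-2.1552, 0).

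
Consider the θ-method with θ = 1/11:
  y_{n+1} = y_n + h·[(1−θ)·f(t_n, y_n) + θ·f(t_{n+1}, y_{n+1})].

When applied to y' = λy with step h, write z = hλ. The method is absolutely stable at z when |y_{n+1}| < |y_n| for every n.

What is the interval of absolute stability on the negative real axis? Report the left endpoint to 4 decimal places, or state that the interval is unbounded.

(-2.4444, 0).

Set f=λy, z=hλ:
  y_{n+1} = y_n + z·[10/11·y_n + 1/11·y_{n+1}] ⇒ (1 − 1/11z)y_{n+1} = (1 + 10/11z)y_n
  so R(z) = (1 + 10/11z)/(1 − 1/11z).

Find x<0 with |R(x)|<1.
x=-1.47: |R|=0.2967
R=−1: 1+10/11x = −1+1/11x ⇒ -9/11x=2 ⇒ x=2/(-9/11)=-2.4444
Confirm numerically:
  x=-1.740: |R|=0.50235 <1
  x=-1.630: |R|=0.41964 <1
  x=-1.282: |R|=0.14818 <1
  x=-3.030: |R|=1.37562 >1
  x=-2.938: |R|=1.31870 >1
  x=-2.503: |R|=1.03903 >1
Interval (-2.4444, 0).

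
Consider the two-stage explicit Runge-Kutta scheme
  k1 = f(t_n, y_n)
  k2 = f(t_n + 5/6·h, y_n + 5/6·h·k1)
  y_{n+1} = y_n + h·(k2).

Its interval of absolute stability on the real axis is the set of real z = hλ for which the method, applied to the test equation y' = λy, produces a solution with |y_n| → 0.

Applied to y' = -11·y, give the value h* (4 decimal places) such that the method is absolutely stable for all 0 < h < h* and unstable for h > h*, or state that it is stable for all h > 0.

Test eqn y'=λy, z=hλ:
  k1=λy_n ⇒ h·k1=z·y_n;  k2=λ(1+5/6z)y_n ⇒ h·k2=z(1+5/6z)y_n
  y_{n+1}/y_n = 1 + z(1+5/6z) = 1 + z + 5/6z²
  R(z) = 1 + z + 5/6z².

Need |R(x)|<1, x<0.
x=-1.52: |R|=1.4053
R=1: x+5/6x²=0 ⇒ x=−6/5=-1.2000; min R=1−1/(4·5/6)=0.7000>−1
Confirm numerically:
  x=-1.101: |R|=0.90917 <1
  x=-0.857: |R|=0.75504 <1
  x=-0.742: |R|=0.71680 <1
  x=-1.745: |R|=1.79252 >1
  x=-1.552: |R|=1.45525 >1
Interval (-1.2000, 0).

(-1.2000,0); λ=-11 ⇒ h* = (6/5)/11 = 0.1091.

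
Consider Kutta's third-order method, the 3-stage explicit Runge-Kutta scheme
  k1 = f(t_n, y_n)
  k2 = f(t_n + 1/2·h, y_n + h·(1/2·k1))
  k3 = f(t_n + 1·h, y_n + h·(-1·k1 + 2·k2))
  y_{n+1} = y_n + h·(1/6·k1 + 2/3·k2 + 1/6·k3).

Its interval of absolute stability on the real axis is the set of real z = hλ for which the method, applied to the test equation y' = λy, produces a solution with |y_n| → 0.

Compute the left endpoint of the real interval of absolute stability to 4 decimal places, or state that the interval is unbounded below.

With y'=λy (z=hλ):
  order 3, 3-stage ⇒ R(z)=1+z+z^2/2+z^3/6
  (e.g. R(-1.59)=0.00410, |R|=0.00410)

Solve |R(x)|<1 on ℝ⁻.
x=-1.59: |R|=0.0041
|R(-2.63)|=1.2035 |R(-2.13)|=0.4721 |R(-2.02)|=0.3535
Bisect:
  x_lo=-3.1410 |R|=2.3728  x_hi=-0.1034 |R|=0.9018
  mid=-1.62217 |R|=0.01789 →hi
  mid=-2.38158 |R|=0.79698 →hi
  mid=-2.76129 |R|=1.45793 →lo
  mid=-2.57143 |R|=1.09913 →lo
  mid=-2.47651 |R|=0.94140 →hi
  mid=-2.52397 |R|=1.01855 →lo
  mid=-2.50024 |R|=0.97956 →hi
  ...
  [-2.51285,-2.51266] ⇒ x*=-2.5127
Interval (-2.5127, 0).

z* = -2.5127.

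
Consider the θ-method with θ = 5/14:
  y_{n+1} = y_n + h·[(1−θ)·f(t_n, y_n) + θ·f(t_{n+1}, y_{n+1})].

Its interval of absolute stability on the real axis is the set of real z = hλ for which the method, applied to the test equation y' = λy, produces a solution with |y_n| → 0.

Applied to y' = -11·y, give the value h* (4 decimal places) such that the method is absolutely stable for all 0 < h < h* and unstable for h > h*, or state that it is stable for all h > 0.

(-7.0000,0); λ=-11 ⇒ h* = (7)/11 = 0.6364.

With y'=λy (z=hλ):
  y_{n+1} = y_n + z·[9/14·y_n + 5/14·y_{n+1}] ⇒ (1 − 5/14z)y_{n+1} = (1 + 9/14z)y_n
  ⇒ R(z) = (1 + 9/14z)/(1 − 5/14z).

Find x<0 with |R(x)|<1.
x=-1.46: |R|=0.0404
R=−1: 1+9/14x = −1+5/14x ⇒ -2/7x=2 ⇒ x=2/(-2/7)=-7.0000
Confirm numerically:
  x=-6.792: |R|=0.98265 <1
  x=-6.457: |R|=0.95307 <1
  x=-5.425: |R|=0.84681 <1
  x=-4.685: |R|=0.75257 <1
  x=-7.345: |R|=1.02721 >1
  x=-7.247: |R|=1.01967 >1
So |R|<1 on (-7.0000, 0).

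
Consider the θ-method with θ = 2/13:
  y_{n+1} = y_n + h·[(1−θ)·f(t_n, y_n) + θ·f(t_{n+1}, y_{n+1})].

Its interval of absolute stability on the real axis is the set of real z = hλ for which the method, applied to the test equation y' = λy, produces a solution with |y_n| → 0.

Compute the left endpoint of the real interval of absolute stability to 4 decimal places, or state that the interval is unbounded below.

Test eqn y'=λy, z=hλ:
  y_{n+1} = y_n + z·[11/13·y_n + 2/13·y_{n+1}] ⇒ (1 − 2/13z)y_{n+1} = (1 + 11/13z)y_n
  Hence R(z) = (1 + 11/13z)/(1 − 2/13z).

Find x<0 with |R(x)|<1.
x=-1.59: |R|=0.2775
R=−1: 1+11/13x = −1+2/13x ⇒ -9/13x=2 ⇒ x=2/(-9/13)=-2.8889
Confirm numerically:
  x=-1.896: |R|=0.46784 <1
  x=-1.738: |R|=0.37133 <1
  x=-1.589: |R|=0.27686 <1
  x=-3.288: |R|=1.18349 >1
  x=-3.128: |R|=1.11176 >1
Stable set (-2.8889, 0).

left endpoint -2.8889.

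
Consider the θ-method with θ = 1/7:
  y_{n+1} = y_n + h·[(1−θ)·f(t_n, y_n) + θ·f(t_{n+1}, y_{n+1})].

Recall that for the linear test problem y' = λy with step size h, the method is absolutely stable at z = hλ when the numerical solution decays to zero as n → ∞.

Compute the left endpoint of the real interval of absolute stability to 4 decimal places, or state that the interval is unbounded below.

z* = -2.8000.

With y'=λy (z=hλ):
  y_{n+1} = y_n + z·[6/7·y_n + 1/7·y_{n+1}] ⇒ (1 − 1/7z)y_{n+1} = (1 + 6/7z)y_n
  so R(z) = (1 + 6/7z)/(1 − 1/7z).

Need |R(x)|<1, x<0.
x=-1.37: |R|=0.1458
R=−1: 1+6/7x = −1+1/7x ⇒ -5/7x=2 ⇒ x=2/(-5/7)=-2.8000
Confirm numerically:
  x=-2.434: |R|=0.80602 <1
  x=-1.556: |R|=0.27302 <1
  x=-1.494: |R|=0.23122 <1
  x=-1.493: |R|=0.23054 <1
  x=-3.286: |R|=1.23624 >1
  x=-2.944: |R|=1.07241 >1
Interval (-2.8000, 0).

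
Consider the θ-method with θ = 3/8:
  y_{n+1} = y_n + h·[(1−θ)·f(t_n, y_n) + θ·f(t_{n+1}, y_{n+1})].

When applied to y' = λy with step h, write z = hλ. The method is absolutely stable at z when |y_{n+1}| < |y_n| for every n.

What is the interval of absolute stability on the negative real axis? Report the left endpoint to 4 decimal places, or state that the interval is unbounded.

Test eqn y'=λy, z=hλ:
  y_{n+1} = y_n + z·[5/8·y_n + 3/8·y_{n+1}] ⇒ (1 − 3/8z)y_{n+1} = (1 + 5/8z)y_n
  Hence R(z) = (1 + 5/8z)/(1 − 3/8z).

Find x<0 with |R(x)|<1.
x=-1.53: |R|=0.0278
R=−1: 1+5/8x = −1+3/8x ⇒ -1/4x=2 ⇒ x=2/(-1/4)=-8.0000
Confirm numerically:
  x=-6.620: |R|=0.90093 <1
  x=-5.825: |R|=0.82924 <1
  x=-5.281: |R|=0.77192 <1
  x=-8.543: |R|=1.03229 >1
  x=-8.170: |R|=1.01046 >1
Interval (-8.0000, 0).

z∈(-8.0000,0).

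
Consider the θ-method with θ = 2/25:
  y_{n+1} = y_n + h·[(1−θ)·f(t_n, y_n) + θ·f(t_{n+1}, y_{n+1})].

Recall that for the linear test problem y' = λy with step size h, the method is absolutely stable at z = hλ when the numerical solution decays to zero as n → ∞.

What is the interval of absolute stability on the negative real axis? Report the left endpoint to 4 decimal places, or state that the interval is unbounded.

Set f=λy, z=hλ:
  y_{n+1} = y_n + z·[23/25·y_n + 2/25·y_{n+1}] ⇒ (1 − 2/25z)y_{n+1} = (1 + 23/25z)y_n
  so R(z) = (1 + 23/25z)/(1 − 2/25z).

Boundary: |R(x)|=1, x<0.
x=-0.67: |R|=0.3641
R=−1: 1+23/25x = −1+2/25x ⇒ -21/25x=2 ⇒ x=2/(-21/25)=-2.3810
Confirm numerically:
  x=-2.213: |R|=0.88014 <1
  x=-1.664: |R|=0.46851 <1
  x=-1.165: |R|=0.06568 <1
  x=-2.655: |R|=1.18987 >1
  x=-2.512: |R|=1.09166 >1
  x=-2.511: |R|=1.09097 >1
So |R|<1 on (-2.3810, 0).

z∈(-2.3810,0).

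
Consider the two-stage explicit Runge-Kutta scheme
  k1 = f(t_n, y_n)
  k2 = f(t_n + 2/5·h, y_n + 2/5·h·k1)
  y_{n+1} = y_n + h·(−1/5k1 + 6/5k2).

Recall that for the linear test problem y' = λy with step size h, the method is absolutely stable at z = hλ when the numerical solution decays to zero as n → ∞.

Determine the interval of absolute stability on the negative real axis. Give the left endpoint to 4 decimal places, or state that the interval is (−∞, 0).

On y'=λy, z=hλ:
  k1=λy_n ⇒ h·k1=z·y_n;  k2=λ(1+2/5z)y_n ⇒ h·k2=z(1+2/5z)y_n
  y_{n+1}/y_n = 1 − 1/5z + 6/5z(1+2/5z) = 1 + z + 12/25z²
  R(z) = 1 + z + 12/25z².

Find x<0 with |R(x)|<1.
x=-0.54: |R|=0.6000
R=1: x+12/25x²=0 ⇒ x=−25/12=-2.0833; min R=1−1/(4·12/25)=0.4792>−1
Confirm numerically:
  x=-1.967: |R|=0.89016 <1
  x=-1.839: |R|=0.78432 <1
  x=-1.230: |R|=0.49619 <1
  x=-2.225: |R|=1.15130 >1
  x=-2.131: |R|=1.04876 >1
So |R|<1 on (-2.0833, 0).

z∈(-2.0833,0).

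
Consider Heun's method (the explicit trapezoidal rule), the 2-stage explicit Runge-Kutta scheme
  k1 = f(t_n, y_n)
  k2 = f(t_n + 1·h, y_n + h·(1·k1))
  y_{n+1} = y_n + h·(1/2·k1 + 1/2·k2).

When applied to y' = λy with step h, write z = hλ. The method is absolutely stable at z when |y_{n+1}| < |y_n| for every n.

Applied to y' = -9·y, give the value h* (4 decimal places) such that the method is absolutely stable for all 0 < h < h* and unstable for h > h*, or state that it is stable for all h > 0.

Test eqn y'=λy, z=hλ:
  order 2, 2-stage ⇒ R(z)=1+z+z^2/2
  (e.g. R(-1.55)=0.65125, |R|=0.65125)

Solve |R(x)|<1 on ℝ⁻.
x=-1.55: |R|=0.6513
|R(-1.18)|=0.5162 |R(-1.07)|=0.5025 |R(-0.99)|=0.5000
Bisect:
  x_lo=-2.4119 |R|=1.4968  x_hi=-0.0809 |R|=0.9224
  mid=-1.24640 |R|=0.53036 →hi
  mid=-1.82917 |R|=0.84376 →hi
  mid=-2.12056 |R|=1.12783 →lo
  mid=-1.97487 |R|=0.97518 →hi
  mid=-2.04771 |R|=1.04885 →lo
  mid=-2.01129 |R|=1.01135 →lo
  mid=-1.99308 |R|=0.99310 →hi
  mid=-2.00218 |R|=1.00219 →lo
  mid=-1.99763 |R|=0.99763 →hi
  ...
  [-2.00005,-1.99991] ⇒ x*=-2.0000
Stable set (-2.0000, 0).

(-2.0000,0); λ=-9 ⇒ h* = 0.2222.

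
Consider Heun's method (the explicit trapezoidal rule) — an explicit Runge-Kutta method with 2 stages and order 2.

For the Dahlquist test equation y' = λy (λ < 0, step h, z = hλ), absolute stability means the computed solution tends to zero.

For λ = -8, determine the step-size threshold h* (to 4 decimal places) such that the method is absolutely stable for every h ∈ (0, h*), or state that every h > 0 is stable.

With y'=λy (z=hλ):
  order 2, 2-stage ⇒ R(z)=1+z+z^2/2
  (e.g. R(-0.42)=0.66820, |R|=0.66820)

Need |R(x)|<1, x<0.
x=-0.42: |R|=0.6682
|R(-1.82)|=0.8362 |R(-1.72)|=0.7592 |R(-1.51)|=0.6300
Bisect:
  x_lo=-2.3168 |R|=1.3669  x_hi=-0.3155 |R|=0.7343
  mid=-1.31612 |R|=0.54996 →hi
  mid=-1.81643 |R|=0.83328 →hi
  mid=-2.06659 |R|=1.06881 →lo
  mid=-1.94151 |R|=0.94322 →hi
  mid=-2.00405 |R|=1.00406 →lo
  mid=-1.97278 |R|=0.97315 →hi
  mid=-1.98842 |R|=0.98848 →hi
  ...
  [-2.00002,-1.99990] ⇒ x*=-2.0000
Stable set (-2.0000, 0).

(-2.0000,0); λ=-8 ⇒ h* = 0.2500.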